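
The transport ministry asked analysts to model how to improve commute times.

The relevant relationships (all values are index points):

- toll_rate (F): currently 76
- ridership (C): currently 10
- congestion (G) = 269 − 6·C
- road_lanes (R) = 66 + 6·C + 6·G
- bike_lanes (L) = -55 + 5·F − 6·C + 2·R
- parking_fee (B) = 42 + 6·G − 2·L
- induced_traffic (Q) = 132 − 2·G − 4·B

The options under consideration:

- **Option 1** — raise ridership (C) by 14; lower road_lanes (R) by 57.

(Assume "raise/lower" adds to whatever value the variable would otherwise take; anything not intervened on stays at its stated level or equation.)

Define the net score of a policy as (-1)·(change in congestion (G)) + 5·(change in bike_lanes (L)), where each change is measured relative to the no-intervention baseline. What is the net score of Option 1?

-5106

Baseline:
  F = 76
  C = 10
  G = 269 − 6·10 = 209
  R = 66 + 6·10 + 6·209 = 1380
  L = -55 + 5·76 − 6·10 + 2·1380 = 3025
Option 1 (C + 14, R − 57):
  F = 76
  C = 10 + 14 = 24
  G = 269 − 6·24 = 125
  R = 66 + 6·24 + 6·125 (−57 from intervention) = 903
  L = -55 + 5·76 − 6·24 + 2·903 = 1987
ΔG = 125 − 209 = -84; ΔL = 1987 − 3025 = -1038
Score = (-1)·(-84) + 5·(-1038) = -5106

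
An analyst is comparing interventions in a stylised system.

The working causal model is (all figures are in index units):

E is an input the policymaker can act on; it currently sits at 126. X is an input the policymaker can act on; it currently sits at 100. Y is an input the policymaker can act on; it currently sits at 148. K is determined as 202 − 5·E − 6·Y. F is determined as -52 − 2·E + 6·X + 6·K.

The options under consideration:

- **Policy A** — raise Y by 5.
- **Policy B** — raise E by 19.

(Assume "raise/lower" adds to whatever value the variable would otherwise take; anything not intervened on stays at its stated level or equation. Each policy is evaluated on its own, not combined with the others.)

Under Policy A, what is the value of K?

-1346

Policy A (Y + 5):
  E = 126
  Y = 148 + 5 = 153
  K = 202 − 5·126 − 6·153 = -1346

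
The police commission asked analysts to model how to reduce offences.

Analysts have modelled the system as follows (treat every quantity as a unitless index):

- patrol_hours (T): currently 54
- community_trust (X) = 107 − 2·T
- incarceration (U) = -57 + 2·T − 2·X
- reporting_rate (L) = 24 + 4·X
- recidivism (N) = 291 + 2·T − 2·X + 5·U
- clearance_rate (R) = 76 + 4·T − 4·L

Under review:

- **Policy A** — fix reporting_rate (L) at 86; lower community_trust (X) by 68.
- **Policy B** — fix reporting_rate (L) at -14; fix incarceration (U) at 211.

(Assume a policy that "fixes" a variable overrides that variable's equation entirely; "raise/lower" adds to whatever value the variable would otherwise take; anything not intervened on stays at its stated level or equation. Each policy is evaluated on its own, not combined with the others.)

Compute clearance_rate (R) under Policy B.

348

Policy B (L := -14, U := 211):
  T = 54
  X = 107 − 2·54 = -1
  L = -14
  R = 76 + 4·54 − 4·(-14) = 348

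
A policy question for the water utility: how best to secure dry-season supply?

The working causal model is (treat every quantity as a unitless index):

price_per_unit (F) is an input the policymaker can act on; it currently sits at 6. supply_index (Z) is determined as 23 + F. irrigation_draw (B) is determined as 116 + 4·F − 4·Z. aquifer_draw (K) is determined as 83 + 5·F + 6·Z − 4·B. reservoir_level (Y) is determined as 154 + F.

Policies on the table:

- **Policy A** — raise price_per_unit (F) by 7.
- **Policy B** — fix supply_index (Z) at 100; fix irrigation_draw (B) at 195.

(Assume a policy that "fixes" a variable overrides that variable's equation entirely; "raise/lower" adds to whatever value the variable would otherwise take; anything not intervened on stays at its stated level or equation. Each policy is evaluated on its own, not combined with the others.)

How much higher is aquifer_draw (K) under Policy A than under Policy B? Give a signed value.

Policy A (F + 7):
  F = 6 + 7 = 13
  Z = 23 + 13 = 36
  B = 116 + 4·13 − 4·36 = 24
  K = 83 + 5·13 + 6·36 − 4·24 = 268
Policy B (Z := 100, B := 195):
  F = 6
  Z = 100
  B = 195
  K = 83 + 5·6 + 6·100 − 4·195 = -67
K: 268 − (-67) = 335

335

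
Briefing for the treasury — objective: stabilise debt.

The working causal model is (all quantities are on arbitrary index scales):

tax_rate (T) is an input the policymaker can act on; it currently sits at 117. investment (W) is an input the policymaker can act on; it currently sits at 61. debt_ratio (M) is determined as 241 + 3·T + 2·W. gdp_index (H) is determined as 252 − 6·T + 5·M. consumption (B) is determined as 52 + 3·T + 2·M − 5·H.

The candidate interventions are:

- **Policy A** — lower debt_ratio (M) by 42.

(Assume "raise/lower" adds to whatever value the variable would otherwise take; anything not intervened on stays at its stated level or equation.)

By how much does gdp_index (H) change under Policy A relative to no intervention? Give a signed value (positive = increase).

-210

Baseline:
  T = 117
  W = 61
  M = 241 + 3·117 + 2·61 = 714
  H = 252 − 6·117 + 5·714 = 3120
Policy A (M − 42):
  T = 117
  W = 61
  M = 241 + 3·117 + 2·61 (−42 from intervention) = 672
  H = 252 − 6·117 + 5·672 = 2910
Change in H: 2910 − 3120 = -210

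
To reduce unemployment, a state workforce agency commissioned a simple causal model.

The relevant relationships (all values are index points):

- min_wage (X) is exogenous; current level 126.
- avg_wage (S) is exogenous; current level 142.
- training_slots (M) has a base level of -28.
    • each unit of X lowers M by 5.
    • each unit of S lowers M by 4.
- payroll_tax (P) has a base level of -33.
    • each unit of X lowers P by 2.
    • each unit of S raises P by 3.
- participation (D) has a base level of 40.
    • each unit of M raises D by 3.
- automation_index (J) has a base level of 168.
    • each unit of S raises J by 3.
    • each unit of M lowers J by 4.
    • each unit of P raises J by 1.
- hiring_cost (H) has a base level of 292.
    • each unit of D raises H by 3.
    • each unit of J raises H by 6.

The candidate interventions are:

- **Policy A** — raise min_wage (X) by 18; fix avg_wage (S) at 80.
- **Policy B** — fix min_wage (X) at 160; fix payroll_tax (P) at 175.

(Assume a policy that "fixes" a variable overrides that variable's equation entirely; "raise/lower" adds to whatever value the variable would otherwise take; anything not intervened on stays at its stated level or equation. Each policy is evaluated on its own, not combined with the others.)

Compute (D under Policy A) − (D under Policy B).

Policy A (X + 18, S := 80):
  X = 126 + 18 = 144
  S = 80
  M = -28 − 5·144 − 4·80 = -1068
  D = 40 + 3·(-1068) = -3164
Policy B (X := 160, P := 175):
  X = 160
  S = 142
  M = -28 − 5·160 − 4·142 = -1396
  D = 40 + 3·(-1396) = -4148
D: -3164 − (-4148) = 984

984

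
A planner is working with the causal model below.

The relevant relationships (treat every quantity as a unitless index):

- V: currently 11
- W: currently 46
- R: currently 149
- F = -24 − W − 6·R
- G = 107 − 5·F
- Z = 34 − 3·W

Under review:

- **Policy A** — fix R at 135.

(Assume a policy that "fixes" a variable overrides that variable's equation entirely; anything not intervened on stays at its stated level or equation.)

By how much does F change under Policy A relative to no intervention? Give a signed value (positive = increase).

Baseline:
  W = 46
  R = 149
  F = -24 − 46 − 6·149 = -964
Policy A (R := 135):
  W = 46
  R = 135
  F = -24 − 46 − 6·135 = -880
Change in F: -880 − (-964) = 84

84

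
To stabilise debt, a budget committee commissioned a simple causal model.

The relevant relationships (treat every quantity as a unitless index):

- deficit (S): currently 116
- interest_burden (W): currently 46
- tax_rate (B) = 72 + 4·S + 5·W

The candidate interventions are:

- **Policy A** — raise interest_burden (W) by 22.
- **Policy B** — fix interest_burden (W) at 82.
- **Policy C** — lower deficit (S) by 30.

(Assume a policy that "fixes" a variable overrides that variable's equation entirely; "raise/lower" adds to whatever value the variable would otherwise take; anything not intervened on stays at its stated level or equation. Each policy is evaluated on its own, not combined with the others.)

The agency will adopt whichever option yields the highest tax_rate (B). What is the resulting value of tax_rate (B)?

946

Policy A (W + 22):
  S = 116
  W = 46 + 22 = 68
  B = 72 + 4·116 + 5·68 = 876
Policy B (W := 82):
  S = 116
  W = 82
  B = 72 + 4·116 + 5·82 = 946
Policy C (S − 30):
  S = 116 − 30 = 86
  W = 46
  B = 72 + 4·86 + 5·46 = 646
Comparing — Policy A: B=876, Policy B: B=946, Policy C: B=646. Highest is 946 (Policy B).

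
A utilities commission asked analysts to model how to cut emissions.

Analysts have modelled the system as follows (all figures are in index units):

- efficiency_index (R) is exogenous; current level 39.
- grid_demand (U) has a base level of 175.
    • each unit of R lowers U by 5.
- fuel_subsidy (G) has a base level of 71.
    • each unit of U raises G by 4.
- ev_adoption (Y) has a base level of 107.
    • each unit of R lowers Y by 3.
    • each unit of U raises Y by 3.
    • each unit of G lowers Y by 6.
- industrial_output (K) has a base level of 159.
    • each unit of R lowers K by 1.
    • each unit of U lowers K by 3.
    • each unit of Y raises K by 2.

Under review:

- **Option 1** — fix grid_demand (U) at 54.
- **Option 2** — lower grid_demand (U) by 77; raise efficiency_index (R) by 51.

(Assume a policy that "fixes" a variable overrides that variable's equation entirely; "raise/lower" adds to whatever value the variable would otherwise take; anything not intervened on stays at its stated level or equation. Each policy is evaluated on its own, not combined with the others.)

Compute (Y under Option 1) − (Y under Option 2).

Option 1 (U := 54):
  R = 39
  U = 54
  G = 71 + 4·54 = 287
  Y = 107 − 3·39 + 3·54 − 6·287 = -1570
Option 2 (U − 77, R + 51):
  R = 39 + 51 = 90
  U = 175 − 5·90 (−77 from intervention) = -352
  G = 71 + 4·(-352) = -1337
  Y = 107 − 3·90 + 3·(-352) − 6·(-1337) = 6803
Y: -1570 − 6803 = -8373

-8373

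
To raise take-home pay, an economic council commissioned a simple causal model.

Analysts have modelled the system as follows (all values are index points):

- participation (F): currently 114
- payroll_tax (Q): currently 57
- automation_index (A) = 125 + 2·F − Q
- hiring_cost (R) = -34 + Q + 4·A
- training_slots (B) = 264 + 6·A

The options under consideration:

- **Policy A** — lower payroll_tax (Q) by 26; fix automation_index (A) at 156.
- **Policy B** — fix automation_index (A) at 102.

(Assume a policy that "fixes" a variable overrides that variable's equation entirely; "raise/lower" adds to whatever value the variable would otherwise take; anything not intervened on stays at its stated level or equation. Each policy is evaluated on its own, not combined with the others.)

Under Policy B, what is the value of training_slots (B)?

876

Policy B (A := 102):
  F = 114
  Q = 57
  A = 102
  B = 264 + 6·102 = 876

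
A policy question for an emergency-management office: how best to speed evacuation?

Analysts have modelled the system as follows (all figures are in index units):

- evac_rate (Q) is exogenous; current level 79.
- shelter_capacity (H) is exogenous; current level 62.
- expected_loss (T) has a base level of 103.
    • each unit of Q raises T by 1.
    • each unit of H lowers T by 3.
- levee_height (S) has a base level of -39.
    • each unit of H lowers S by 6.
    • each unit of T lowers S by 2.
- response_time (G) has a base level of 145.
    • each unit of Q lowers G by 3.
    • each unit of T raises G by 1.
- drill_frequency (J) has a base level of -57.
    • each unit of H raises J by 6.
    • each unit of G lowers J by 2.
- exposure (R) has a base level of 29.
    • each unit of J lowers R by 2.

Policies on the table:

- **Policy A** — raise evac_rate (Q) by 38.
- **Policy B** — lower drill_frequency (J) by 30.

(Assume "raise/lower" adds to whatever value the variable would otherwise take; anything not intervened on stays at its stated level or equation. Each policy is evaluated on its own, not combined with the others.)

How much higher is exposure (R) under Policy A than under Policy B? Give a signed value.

-364

Policy A (Q + 38):
  Q = 79 + 38 = 117
  H = 62
  T = 103 + 117 − 3·62 = 34
  G = 145 − 3·117 + 34 = -172
  J = -57 + 6·62 − 2·(-172) = 659
  R = 29 − 2·659 = -1289
Policy B (J − 30):
  Q = 79
  H = 62
  T = 103 + 79 − 3·62 = -4
  G = 145 − 3·79 + (-4) = -96
  J = -57 + 6·62 − 2·(-96) (−30 from intervention) = 477
  R = 29 − 2·477 = -925
R: -1289 − (-925) = -364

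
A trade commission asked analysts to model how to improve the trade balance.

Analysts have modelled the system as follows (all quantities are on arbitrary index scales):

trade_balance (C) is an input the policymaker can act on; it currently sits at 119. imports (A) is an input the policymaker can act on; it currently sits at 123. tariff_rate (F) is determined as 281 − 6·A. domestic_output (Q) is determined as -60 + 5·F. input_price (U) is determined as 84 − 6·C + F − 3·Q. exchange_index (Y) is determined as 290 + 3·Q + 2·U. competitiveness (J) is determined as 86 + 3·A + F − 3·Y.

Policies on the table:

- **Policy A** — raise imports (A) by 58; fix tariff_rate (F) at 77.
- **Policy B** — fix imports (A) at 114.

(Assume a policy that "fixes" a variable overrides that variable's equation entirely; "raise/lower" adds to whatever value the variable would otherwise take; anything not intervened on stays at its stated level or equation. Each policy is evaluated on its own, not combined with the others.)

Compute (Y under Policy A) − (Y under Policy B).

Policy A (A + 58, F := 77):
  C = 119
  A = 123 + 58 = 181
  F = 77
  Q = -60 + 5·77 = 325
  U = 84 − 6·119 + 77 − 3·325 = -1528
  Y = 290 + 3·325 + 2·(-1528) = -1791
Policy B (A := 114):
  C = 119
  A = 114
  F = 281 − 6·114 = -403
  Q = -60 + 5·(-403) = -2075
  U = 84 − 6·119 + (-403) − 3·(-2075) = 5192
  Y = 290 + 3·(-2075) + 2·5192 = 4449
Y: -1791 − 4449 = -6240

-6240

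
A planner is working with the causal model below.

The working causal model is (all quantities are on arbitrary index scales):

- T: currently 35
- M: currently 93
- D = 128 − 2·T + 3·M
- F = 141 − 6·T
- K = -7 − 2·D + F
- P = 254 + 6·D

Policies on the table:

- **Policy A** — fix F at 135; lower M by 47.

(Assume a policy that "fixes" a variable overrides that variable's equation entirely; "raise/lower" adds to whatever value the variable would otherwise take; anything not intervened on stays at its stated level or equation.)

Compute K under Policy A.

Policy A (F := 135, M − 47):
  T = 35
  M = 93 − 47 = 46
  D = 128 − 2·35 + 3·46 = 196
  F = 135
  K = -7 − 2·196 + 135 = -264

-264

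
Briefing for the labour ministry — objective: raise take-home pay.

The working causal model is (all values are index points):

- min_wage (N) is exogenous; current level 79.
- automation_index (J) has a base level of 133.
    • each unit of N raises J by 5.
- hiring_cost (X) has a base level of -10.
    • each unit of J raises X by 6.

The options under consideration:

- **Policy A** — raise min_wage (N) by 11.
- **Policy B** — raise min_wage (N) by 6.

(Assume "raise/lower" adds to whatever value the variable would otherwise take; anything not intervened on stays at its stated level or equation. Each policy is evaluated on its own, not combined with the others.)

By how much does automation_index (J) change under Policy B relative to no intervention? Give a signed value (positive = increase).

30

Baseline:
  N = 79
  J = 133 + 5·79 = 528
Policy B (N + 6):
  N = 79 + 6 = 85
  J = 133 + 5·85 = 558
Change in J: 558 − 528 = 30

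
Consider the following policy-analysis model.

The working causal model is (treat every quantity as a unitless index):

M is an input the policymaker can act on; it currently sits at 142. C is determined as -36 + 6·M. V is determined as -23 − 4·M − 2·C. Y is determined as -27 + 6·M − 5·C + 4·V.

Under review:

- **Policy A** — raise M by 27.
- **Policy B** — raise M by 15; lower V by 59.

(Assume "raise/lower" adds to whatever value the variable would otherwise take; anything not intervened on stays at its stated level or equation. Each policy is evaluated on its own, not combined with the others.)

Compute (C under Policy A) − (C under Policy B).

Policy A (M + 27):
  M = 142 + 27 = 169
  C = -36 + 6·169 = 978
Policy B (M + 15, V − 59):
  M = 142 + 15 = 157
  C = -36 + 6·157 = 906
C: 978 − 906 = 72

72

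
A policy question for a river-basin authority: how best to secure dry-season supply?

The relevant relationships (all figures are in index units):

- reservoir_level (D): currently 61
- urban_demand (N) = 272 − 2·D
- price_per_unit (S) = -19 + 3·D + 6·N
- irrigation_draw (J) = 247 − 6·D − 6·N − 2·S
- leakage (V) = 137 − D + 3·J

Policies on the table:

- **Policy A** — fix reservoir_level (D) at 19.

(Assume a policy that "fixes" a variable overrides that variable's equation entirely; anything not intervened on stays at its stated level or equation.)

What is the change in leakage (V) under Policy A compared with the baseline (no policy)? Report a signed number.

Baseline:
  D = 61
  N = 272 − 2·61 = 150
  S = -19 + 3·61 + 6·150 = 1064
  J = 247 − 6·61 − 6·150 − 2·1064 = -3147
  V = 137 − 61 + 3·(-3147) = -9365
Policy A (D := 19):
  D = 19
  N = 272 − 2·19 = 234
  S = -19 + 3·19 + 6·234 = 1442
  J = 247 − 6·19 − 6·234 − 2·1442 = -4155
  V = 137 − 19 + 3·(-4155) = -12347
Change in V: -12347 − (-9365) = -2982

-2982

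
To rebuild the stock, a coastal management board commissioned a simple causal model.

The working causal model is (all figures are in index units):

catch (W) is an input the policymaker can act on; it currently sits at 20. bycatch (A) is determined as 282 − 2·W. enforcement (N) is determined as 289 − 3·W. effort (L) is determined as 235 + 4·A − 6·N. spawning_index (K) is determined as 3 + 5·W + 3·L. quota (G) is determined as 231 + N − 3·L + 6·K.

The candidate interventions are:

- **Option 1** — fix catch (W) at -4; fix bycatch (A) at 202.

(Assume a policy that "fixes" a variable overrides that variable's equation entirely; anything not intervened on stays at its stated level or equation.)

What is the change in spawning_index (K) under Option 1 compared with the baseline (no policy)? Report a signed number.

Baseline:
  W = 20
  A = 282 − 2·20 = 242
  N = 289 − 3·20 = 229
  L = 235 + 4·242 − 6·229 = -171
  K = 3 + 5·20 + 3·(-171) = -410
Option 1 (W := -4, A := 202):
  W = -4
  A = 202
  N = 289 − 3·(-4) = 301
  L = 235 + 4·202 − 6·301 = -763
  K = 3 + 5·(-4) + 3·(-763) = -2306
Change in K: -2306 − (-410) = -1896

-1896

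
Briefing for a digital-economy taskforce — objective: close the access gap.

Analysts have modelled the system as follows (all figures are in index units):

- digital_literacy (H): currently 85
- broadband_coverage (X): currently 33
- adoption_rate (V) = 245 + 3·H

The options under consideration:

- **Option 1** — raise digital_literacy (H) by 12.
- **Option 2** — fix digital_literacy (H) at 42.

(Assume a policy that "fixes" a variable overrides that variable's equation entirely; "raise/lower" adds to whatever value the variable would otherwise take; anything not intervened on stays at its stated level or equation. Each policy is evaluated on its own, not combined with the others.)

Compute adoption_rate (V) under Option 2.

Option 2 (H := 42):
  H = 42
  V = 245 + 3·42 = 371

371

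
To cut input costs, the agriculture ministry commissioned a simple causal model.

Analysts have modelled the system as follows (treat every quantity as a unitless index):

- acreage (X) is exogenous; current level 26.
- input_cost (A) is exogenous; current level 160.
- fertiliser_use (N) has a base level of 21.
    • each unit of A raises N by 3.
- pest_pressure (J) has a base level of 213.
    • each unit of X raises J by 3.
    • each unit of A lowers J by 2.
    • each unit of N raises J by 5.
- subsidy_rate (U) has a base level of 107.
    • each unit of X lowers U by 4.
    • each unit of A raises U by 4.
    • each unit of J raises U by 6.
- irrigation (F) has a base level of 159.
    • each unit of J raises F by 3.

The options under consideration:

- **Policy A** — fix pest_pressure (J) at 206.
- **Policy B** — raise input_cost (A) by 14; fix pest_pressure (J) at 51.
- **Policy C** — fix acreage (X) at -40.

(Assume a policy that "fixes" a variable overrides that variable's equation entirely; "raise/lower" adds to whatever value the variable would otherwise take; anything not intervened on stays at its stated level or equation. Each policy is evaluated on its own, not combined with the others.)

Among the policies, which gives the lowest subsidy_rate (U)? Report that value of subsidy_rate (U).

1005

Policy A (J := 206):
  X = 26
  A = 160
  N = 21 + 3·160 = 501
  J = 206
  U = 107 − 4·26 + 4·160 + 6·206 = 1879
Policy B (A + 14, J := 51):
  X = 26
  A = 160 + 14 = 174
  N = 21 + 3·174 = 543
  J = 51
  U = 107 − 4·26 + 4·174 + 6·51 = 1005
Policy C (X := -40):
  X = -40
  A = 160
  N = 21 + 3·160 = 501
  J = 213 + 3·(-40) − 2·160 + 5·501 = 2278
  U = 107 − 4·(-40) + 4·160 + 6·2278 = 14575
Comparing — Policy A: U=1879, Policy B: U=1005, Policy C: U=14575. Lowest is 1005 (Policy B).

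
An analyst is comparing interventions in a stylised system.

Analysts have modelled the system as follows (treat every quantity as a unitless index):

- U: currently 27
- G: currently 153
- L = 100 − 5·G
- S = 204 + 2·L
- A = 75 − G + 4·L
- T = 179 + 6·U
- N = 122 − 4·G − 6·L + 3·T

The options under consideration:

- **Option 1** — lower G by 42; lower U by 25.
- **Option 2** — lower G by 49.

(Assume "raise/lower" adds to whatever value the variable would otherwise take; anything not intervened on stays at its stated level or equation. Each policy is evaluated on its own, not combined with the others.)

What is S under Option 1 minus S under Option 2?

Option 1 (G − 42, U − 25):
  G = 153 − 42 = 111
  L = 100 − 5·111 = -455
  S = 204 + 2·(-455) = -706
Option 2 (G − 49):
  G = 153 − 49 = 104
  L = 100 − 5·104 = -420
  S = 204 + 2·(-420) = -636
S: -706 − (-636) = -70

-70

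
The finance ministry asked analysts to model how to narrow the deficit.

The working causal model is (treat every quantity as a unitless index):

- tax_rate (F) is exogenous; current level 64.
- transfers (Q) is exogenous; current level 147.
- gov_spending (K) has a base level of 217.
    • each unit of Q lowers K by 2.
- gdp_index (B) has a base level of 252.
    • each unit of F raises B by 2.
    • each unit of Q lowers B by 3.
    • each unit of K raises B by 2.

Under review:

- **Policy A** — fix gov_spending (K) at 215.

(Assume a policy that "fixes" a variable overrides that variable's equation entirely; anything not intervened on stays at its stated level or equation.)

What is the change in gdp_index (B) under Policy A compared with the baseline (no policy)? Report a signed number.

Baseline:
  F = 64
  Q = 147
  K = 217 − 2·147 = -77
  B = 252 + 2·64 − 3·147 + 2·(-77) = -215
Policy A (K := 215):
  F = 64
  Q = 147
  K = 215
  B = 252 + 2·64 − 3·147 + 2·215 = 369
Change in B: 369 − (-215) = 584

584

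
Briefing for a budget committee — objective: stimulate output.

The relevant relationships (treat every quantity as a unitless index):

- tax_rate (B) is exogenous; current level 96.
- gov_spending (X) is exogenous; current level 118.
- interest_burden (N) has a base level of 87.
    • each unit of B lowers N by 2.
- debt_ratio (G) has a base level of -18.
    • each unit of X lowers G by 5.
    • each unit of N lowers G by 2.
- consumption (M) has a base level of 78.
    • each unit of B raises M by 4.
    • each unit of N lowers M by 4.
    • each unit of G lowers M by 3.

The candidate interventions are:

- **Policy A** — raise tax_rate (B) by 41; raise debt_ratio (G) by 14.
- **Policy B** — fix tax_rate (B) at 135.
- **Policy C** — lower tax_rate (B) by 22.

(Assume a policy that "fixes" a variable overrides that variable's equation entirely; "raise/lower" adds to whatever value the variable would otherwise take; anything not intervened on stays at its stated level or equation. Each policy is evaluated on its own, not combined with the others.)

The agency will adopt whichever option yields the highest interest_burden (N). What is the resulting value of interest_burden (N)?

Policy A (B + 41, G + 14):
  B = 96 + 41 = 137
  N = 87 − 2·137 = -187
Policy B (B := 135):
  B = 135
  N = 87 − 2·135 = -183
Policy C (B − 22):
  B = 96 − 22 = 74
  N = 87 − 2·74 = -61
Comparing — Policy A: N=-187, Policy B: N=-183, Policy C: N=-61. Highest is -61 (Policy C).

-61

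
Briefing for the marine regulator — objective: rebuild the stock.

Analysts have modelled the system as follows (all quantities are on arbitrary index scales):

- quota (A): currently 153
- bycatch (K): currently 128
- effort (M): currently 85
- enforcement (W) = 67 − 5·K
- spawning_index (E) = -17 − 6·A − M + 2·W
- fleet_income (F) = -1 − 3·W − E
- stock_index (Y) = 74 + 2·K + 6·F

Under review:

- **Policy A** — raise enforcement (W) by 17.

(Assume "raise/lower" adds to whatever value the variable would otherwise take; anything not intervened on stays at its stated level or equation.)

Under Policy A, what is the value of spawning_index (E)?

Policy A (W + 17):
  A = 153
  K = 128
  M = 85
  W = 67 − 5·128 (+17 from intervention) = -556
  E = -17 − 6·153 − 85 + 2·(-556) = -2132

-2132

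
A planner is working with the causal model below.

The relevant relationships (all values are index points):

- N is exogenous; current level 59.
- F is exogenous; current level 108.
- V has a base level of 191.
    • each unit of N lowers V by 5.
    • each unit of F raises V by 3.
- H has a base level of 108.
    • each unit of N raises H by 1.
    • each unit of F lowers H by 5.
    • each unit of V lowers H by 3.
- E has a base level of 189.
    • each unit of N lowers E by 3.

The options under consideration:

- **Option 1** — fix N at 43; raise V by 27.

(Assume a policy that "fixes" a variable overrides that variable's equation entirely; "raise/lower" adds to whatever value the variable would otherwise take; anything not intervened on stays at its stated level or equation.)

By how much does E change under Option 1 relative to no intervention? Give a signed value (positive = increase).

Baseline:
  N = 59
  E = 189 − 3·59 = 12
Option 1 (N := 43, V + 27):
  N = 43
  E = 189 − 3·43 = 60
Change in E: 60 − 12 = 48

48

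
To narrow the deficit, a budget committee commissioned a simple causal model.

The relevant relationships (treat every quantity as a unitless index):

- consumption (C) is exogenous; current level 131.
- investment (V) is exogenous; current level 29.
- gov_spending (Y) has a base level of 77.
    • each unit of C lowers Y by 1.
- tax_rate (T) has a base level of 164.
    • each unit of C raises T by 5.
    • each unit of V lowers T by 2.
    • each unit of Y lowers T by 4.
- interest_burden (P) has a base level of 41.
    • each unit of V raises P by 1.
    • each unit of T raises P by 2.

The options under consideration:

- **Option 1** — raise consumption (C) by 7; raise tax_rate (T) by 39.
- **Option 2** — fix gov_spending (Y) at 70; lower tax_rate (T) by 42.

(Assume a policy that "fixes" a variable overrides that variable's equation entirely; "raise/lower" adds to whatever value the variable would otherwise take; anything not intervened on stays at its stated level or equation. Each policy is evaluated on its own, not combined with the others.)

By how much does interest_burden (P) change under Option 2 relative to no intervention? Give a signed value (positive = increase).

Baseline:
  C = 131
  V = 29
  Y = 77 − 131 = -54
  T = 164 + 5·131 − 2·29 − 4·(-54) = 977
  P = 41 + 29 + 2·977 = 2024
Option 2 (Y := 70, T − 42):
  C = 131
  V = 29
  Y = 70
  T = 164 + 5·131 − 2·29 − 4·70 (−42 from intervention) = 439
  P = 41 + 29 + 2·439 = 948
Change in P: 948 − 2024 = -1076

-1076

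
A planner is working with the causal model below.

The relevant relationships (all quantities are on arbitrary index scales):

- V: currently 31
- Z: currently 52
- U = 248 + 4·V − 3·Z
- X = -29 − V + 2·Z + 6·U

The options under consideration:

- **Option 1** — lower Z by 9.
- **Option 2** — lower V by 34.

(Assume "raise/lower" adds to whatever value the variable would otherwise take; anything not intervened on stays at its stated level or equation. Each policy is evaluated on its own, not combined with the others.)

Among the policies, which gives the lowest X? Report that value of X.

Option 1 (Z − 9):
  V = 31
  Z = 52 − 9 = 43
  U = 248 + 4·31 − 3·43 = 243
  X = -29 − 31 + 2·43 + 6·243 = 1484
Option 2 (V − 34):
  V = 31 − 34 = -3
  Z = 52
  U = 248 + 4·(-3) − 3·52 = 80
  X = -29 − (-3) + 2·52 + 6·80 = 558
Comparing — Option 1: X=1484, Option 2: X=558. Lowest is 558 (Option 2).

558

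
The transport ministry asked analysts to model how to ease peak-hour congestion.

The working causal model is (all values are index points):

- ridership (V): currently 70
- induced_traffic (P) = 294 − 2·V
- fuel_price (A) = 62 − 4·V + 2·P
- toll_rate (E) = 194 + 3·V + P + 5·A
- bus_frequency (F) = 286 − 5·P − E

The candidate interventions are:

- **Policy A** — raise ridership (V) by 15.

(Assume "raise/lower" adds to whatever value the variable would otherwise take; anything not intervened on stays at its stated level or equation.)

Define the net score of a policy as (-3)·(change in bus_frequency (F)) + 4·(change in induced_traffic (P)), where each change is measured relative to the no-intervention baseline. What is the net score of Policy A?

-2325

Baseline:
  V = 70
  P = 294 − 2·70 = 154
  A = 62 − 4·70 + 2·154 = 90
  E = 194 + 3·70 + 154 + 5·90 = 1008
  F = 286 − 5·154 − 1008 = -1492
Policy A (V + 15):
  V = 70 + 15 = 85
  P = 294 − 2·85 = 124
  A = 62 − 4·85 + 2·124 = -30
  E = 194 + 3·85 + 124 + 5·(-30) = 423
  F = 286 − 5·124 − 423 = -757
ΔF = -757 − (-1492) = 735; ΔP = 124 − 154 = -30
Score = (-3)·735 + 4·(-30) = -2325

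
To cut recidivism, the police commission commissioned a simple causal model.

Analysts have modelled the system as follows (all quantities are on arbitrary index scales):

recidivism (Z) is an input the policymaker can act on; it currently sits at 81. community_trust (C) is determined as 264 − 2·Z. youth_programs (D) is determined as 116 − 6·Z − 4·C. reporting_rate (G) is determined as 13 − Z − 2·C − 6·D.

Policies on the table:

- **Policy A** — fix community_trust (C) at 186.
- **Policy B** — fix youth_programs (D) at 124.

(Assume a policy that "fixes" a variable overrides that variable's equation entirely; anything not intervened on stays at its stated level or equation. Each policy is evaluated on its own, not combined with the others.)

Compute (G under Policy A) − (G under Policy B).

7260

Policy A (C := 186):
  Z = 81
  C = 186
  D = 116 − 6·81 − 4·186 = -1114
  G = 13 − 81 − 2·186 − 6·(-1114) = 6244
Policy B (D := 124):
  Z = 81
  C = 264 − 2·81 = 102
  D = 124
  G = 13 − 81 − 2·102 − 6·124 = -1016
G: 6244 − (-1016) = 7260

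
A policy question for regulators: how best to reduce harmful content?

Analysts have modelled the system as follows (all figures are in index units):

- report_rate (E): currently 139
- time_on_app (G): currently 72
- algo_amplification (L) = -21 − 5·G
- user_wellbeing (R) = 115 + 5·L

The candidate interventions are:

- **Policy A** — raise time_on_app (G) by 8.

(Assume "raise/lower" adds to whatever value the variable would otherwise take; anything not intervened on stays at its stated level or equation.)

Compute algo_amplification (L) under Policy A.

Policy A (G + 8):
  G = 72 + 8 = 80
  L = -21 − 5·80 = -421

-421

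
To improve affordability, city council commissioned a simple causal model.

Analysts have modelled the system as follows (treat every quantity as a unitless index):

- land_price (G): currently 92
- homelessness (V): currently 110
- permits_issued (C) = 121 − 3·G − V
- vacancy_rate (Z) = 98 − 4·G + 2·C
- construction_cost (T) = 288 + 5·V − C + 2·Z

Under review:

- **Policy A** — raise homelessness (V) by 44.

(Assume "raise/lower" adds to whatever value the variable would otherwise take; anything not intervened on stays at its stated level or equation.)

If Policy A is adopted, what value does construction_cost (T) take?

Policy A (V + 44):
  G = 92
  V = 110 + 44 = 154
  C = 121 − 3·92 − 154 = -309
  Z = 98 − 4·92 + 2·(-309) = -888
  T = 288 + 5·154 − (-309) + 2·(-888) = -409

-409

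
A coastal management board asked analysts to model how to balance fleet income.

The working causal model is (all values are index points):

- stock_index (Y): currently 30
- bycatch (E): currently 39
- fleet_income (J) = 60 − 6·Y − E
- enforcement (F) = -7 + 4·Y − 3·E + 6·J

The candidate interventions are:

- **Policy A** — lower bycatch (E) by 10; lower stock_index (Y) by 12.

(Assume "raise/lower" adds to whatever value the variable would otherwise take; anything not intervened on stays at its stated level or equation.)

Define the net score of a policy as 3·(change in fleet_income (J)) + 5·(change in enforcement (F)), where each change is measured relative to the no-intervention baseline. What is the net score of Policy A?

2616

Baseline:
  Y = 30
  E = 39
  J = 60 − 6·30 − 39 = -159
  F = -7 + 4·30 − 3·39 + 6·(-159) = -958
Policy A (E − 10, Y − 12):
  Y = 30 − 12 = 18
  E = 39 − 10 = 29
  J = 60 − 6·18 − 29 = -77
  F = -7 + 4·18 − 3·29 + 6·(-77) = -484
ΔJ = -77 − (-159) = 82; ΔF = -484 − (-958) = 474
Score = 3·82 + 5·474 = 2616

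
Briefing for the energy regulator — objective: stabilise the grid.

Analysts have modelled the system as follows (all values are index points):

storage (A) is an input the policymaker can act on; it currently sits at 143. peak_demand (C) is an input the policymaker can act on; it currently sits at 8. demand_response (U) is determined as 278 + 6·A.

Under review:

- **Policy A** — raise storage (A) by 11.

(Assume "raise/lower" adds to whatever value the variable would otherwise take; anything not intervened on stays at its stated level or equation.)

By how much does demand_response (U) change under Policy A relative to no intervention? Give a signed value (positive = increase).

Baseline:
  A = 143
  U = 278 + 6·143 = 1136
Policy A (A + 11):
  A = 143 + 11 = 154
  U = 278 + 6·154 = 1202
Change in U: 1202 − 1136 = 66

66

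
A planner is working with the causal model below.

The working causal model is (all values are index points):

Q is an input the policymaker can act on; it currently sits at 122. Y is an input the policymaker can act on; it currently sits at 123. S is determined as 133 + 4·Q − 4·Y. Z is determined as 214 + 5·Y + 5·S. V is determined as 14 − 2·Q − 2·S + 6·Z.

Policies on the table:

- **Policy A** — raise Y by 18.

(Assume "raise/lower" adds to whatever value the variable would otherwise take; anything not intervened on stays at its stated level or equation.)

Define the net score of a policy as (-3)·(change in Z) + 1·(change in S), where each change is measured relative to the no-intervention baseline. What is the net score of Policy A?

738

Baseline:
  Q = 122
  Y = 123
  S = 133 + 4·122 − 4·123 = 129
  Z = 214 + 5·123 + 5·129 = 1474
Policy A (Y + 18):
  Q = 122
  Y = 123 + 18 = 141
  S = 133 + 4·122 − 4·141 = 57
  Z = 214 + 5·141 + 5·57 = 1204
ΔZ = 1204 − 1474 = -270; ΔS = 57 − 129 = -72
Score = (-3)·(-270) + 1·(-72) = 738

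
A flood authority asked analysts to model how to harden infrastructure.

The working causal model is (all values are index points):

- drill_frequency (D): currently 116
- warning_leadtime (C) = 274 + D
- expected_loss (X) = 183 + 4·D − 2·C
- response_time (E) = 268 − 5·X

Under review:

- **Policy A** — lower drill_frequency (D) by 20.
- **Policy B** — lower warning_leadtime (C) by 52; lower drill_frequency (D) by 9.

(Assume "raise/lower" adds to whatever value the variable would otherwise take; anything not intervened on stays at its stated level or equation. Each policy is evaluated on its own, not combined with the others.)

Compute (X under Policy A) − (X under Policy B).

Policy A (D − 20):
  D = 116 − 20 = 96
  C = 274 + 96 = 370
  X = 183 + 4·96 − 2·370 = -173
Policy B (C − 52, D − 9):
  D = 116 − 9 = 107
  C = 274 + 107 (−52 from intervention) = 329
  X = 183 + 4·107 − 2·329 = -47
X: -173 − (-47) = -126

-126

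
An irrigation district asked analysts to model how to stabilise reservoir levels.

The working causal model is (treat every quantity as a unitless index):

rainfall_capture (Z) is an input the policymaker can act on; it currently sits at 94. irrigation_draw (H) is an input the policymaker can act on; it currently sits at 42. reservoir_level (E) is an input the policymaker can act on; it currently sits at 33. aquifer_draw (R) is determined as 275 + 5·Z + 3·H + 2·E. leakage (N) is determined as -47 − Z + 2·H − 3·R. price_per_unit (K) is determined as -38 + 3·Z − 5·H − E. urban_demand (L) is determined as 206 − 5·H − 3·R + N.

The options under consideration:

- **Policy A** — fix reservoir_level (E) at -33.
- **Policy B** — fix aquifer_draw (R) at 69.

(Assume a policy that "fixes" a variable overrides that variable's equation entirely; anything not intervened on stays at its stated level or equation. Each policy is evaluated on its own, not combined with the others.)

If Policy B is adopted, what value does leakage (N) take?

-264

Policy B (R := 69):
  Z = 94
  H = 42
  E = 33
  R = 69
  N = -47 − 94 + 2·42 − 3·69 = -264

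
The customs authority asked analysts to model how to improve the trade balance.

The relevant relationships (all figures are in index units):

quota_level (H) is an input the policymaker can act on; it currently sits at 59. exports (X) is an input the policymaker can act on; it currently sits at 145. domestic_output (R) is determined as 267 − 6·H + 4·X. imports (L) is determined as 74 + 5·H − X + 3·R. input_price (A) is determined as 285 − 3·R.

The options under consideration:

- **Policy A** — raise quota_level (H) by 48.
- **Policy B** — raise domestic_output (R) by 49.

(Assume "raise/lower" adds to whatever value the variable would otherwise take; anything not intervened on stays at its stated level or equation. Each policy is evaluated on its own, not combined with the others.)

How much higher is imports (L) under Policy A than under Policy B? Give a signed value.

Policy A (H + 48):
  H = 59 + 48 = 107
  X = 145
  R = 267 − 6·107 + 4·145 = 205
  L = 74 + 5·107 − 145 + 3·205 = 1079
Policy B (R + 49):
  H = 59
  X = 145
  R = 267 − 6·59 + 4·145 (+49 from intervention) = 542
  L = 74 + 5·59 − 145 + 3·542 = 1850
L: 1079 − 1850 = -771

-771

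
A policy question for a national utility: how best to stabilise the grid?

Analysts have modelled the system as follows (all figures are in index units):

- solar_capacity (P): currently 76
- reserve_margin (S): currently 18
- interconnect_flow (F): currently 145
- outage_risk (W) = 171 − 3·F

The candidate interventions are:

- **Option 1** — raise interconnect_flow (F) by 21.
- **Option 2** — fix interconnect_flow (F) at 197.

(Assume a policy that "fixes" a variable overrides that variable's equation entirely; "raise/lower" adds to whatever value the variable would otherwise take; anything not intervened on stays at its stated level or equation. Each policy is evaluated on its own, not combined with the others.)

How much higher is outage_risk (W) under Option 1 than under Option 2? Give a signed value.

Option 1 (F + 21):
  F = 145 + 21 = 166
  W = 171 − 3·166 = -327
Option 2 (F := 197):
  F = 197
  W = 171 − 3·197 = -420
W: -327 − (-420) = 93

93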